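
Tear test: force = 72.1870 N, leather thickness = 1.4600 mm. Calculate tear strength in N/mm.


Formula: Tear strength = force / thickness
Substituting: Tear strength = 72.1870 / 1.4600
Result: 49.4432 N/mm


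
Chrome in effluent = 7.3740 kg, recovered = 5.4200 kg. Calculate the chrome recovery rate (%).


Formula: Recovery = recovered / input * 100
Substituting: Recovery = 5.4200 / 7.3740 * 100
Result: 73.5015 %


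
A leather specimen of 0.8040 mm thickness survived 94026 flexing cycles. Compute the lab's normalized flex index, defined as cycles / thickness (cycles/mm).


Formula: Index = cycles / thickness
Substituting: Index = 94026 / 0.8040
Result: 116947.7612 cycles/mm


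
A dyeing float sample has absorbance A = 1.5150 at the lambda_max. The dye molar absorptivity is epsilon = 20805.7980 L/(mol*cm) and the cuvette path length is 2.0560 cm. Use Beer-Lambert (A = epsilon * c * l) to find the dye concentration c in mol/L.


Formula: c = A / (epsilon * l)
Substituting: c = 1.5150 / (20805.7980 * 2.0560)
Result: 3.5416e-05 mol/L


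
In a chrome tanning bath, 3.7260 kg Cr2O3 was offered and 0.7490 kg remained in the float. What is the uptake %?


Formula: Uptake = (offered - residual) / offered * 100
Substituting: Uptake = (3.7260 - 0.7490) / 3.7260 * 100
Result: 79.8980 %


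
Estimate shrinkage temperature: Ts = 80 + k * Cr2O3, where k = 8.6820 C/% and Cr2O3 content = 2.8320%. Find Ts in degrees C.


Formula: Ts = 80 + k * Cr2O3
Substituting: Ts = 80 + 8.6820 * 2.8320
Result: 104.5874 C


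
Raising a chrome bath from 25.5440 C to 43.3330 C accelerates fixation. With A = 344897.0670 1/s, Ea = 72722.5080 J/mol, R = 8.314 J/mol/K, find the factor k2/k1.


T1 = 25.5440 + 273.15 = 298.6940 K; T2 = 43.3330 + 273.15 = 316.4830 K
k1 = A * exp(-Ea/(R*T1)) = 344897.0670 * exp(-72722.5080/(8.314*298.6940)) = 6.6032e-08 1/s
k2 = A * exp(-Ea/(R*T2)) = 344897.0670 * exp(-72722.5080/(8.314*316.4830)) = 3.4246e-07 1/s
k2/k1 = 3.4246e-07 / 6.6032e-08 = 5.1863


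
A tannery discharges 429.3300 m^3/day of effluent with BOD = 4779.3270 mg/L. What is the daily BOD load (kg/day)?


Formula: BOD_load = volume * conc / 1000
Substituting: BOD_load = 429.3300 * 4779.3270 / 1000
Result: 2051.9085 kg/day


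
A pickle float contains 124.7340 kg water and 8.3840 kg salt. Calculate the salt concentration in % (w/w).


Formula: Conc = salt / (water + salt) * 100
Substituting: Conc = 8.3840 / (124.7340 + 8.3840) * 100
Result: 6.2982 %


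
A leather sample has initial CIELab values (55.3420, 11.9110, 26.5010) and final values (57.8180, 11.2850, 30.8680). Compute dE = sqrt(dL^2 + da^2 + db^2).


dL = 2.4760, da = -0.6260, db = 4.3670
dE = sqrt(2.4760^2 + (-0.6260)^2 + 4.3670^2) = 5.0590


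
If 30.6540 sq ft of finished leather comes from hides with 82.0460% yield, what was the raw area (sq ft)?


Formula: raw = finished * 100 / yield
Substituting: raw = 30.6540 * 100 / 82.0460
Result: 37.3620 sq ft


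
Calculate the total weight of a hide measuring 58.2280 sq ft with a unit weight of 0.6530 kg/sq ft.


Formula: Weight = area * weight_per_sqft
Substituting: Weight = 58.2280 * 0.6530
Result: 38.0229 kg


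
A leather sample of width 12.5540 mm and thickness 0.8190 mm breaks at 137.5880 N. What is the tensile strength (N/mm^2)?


Formula: TS = force / (width * thickness)
Substituting: TS = 137.5880 / (12.5540 * 0.8190)
Result: 13.3818 N/mm^2


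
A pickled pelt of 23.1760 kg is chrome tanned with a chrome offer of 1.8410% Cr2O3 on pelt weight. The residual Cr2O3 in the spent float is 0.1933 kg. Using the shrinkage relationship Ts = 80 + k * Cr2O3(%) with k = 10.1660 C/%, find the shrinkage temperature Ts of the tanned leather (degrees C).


Offered = pelt * offer_pct / 100 = 23.1760 * 1.8410 / 100 = 0.4267 kg
Uptake = offered - residual = 0.4267 - 0.1933 = 0.2334 kg
Cr2O3% on pelt = uptake / pelt * 100 = 0.2334 / 23.1760 * 100 = 1.0069 %
Ts = 80 + k * Cr2O3% = 80 + 10.1660 * 1.0069 = 90.2366 C


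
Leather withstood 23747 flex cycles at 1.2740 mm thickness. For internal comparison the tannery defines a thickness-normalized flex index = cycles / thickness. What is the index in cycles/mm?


Formula: Index = cycles / thickness
Substituting: Index = 23747 / 1.2740
Result: 18639.7174 cycles/mm


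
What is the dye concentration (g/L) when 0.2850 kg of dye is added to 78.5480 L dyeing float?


Formula: Conc = dye_mass(kg) / volume(L) * 1000
Substituting: Conc = 0.2850 / 78.5480 * 1000
Result: 3.6284 g/L


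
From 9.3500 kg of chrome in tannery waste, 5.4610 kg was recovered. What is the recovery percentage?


Formula: Recovery = recovered / input * 100
Substituting: Recovery = 5.4610 / 9.3500 * 100
Result: 58.4064 %


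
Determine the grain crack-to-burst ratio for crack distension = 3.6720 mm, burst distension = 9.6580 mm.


Formula: Ratio = crack / burst
Substituting: Ratio = 3.6720 / 9.6580
Result: 0.3802


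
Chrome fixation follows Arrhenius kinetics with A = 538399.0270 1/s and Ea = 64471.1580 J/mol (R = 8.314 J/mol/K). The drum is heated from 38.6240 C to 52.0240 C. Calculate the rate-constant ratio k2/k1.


T1 = 38.6240 + 273.15 = 311.7740 K; T2 = 52.0240 + 273.15 = 325.1740 K
k1 = A * exp(-Ea/(R*T1)) = 538399.0270 * exp(-64471.1580/(8.314*311.7740)) = 8.4959e-06 1/s
k2 = A * exp(-Ea/(R*T2)) = 538399.0270 * exp(-64471.1580/(8.314*325.1740)) = 2.3678e-05 1/s
k2/k1 = 2.3678e-05 / 8.4959e-06 = 2.7870


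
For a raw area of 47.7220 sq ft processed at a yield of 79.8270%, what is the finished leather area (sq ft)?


Formula: finished = raw * yield / 100
Substituting: finished = 47.7220 * 79.8270 / 100
Result: 38.0950 sq ft


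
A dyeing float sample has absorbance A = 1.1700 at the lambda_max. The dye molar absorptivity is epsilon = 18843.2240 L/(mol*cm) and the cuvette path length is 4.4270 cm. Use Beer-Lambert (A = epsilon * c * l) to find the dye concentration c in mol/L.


Formula: c = A / (epsilon * l)
Substituting: c = 1.1700 / (18843.2240 * 4.4270)
Result: 1.4026e-05 mol/L


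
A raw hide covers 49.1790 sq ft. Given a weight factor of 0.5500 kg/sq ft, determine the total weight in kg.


Formula: Weight = area * weight_per_sqft
Substituting: Weight = 49.1790 * 0.5500
Result: 27.0485 kg


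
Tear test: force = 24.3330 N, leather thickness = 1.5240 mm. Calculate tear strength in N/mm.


Formula: Tear strength = force / thickness
Substituting: Tear strength = 24.3330 / 1.5240
Result: 15.9665 N/mm


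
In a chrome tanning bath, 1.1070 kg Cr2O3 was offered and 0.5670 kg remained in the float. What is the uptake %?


Formula: Uptake = (offered - residual) / offered * 100
Substituting: Uptake = (1.1070 - 0.5670) / 1.1070 * 100
Result: 48.7805 %


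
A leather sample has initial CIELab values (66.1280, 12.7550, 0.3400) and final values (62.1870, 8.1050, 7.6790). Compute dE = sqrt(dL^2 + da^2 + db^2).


dL = -3.9410, da = -4.6500, db = 7.3390
dE = sqrt((-3.9410)^2 + (-4.6500)^2 + 7.3390^2) = 9.5402


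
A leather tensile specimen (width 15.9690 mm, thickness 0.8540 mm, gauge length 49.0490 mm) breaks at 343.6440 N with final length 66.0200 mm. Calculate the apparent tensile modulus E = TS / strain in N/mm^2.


TS = F / (w * t) = 343.6440 / (15.9690 * 0.8540) = 25.1984 N/mm^2
strain = (Lf - L0) / L0 = (66.0200 - 49.0490) / 49.0490 = 0.3460
E = TS / strain = 25.1984 / 0.3460 = 72.8276 N/mm^2


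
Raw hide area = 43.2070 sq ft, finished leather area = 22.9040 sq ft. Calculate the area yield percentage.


Formula: Yield = finished / raw * 100
Substituting: Yield = 22.9040 / 43.2070 * 100
Result: 53.0099 %


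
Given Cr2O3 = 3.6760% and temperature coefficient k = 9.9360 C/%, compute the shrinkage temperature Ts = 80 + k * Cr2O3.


Formula: Ts = 80 + k * Cr2O3
Substituting: Ts = 80 + 9.9360 * 3.6760
Result: 116.5247 C


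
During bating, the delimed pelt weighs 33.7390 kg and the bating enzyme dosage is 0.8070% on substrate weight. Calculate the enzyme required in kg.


Formula: Enzyme = substrate * pct / 100
Substituting: Enzyme = 33.7390 * 0.8070 / 100
Result: 0.2723 kg


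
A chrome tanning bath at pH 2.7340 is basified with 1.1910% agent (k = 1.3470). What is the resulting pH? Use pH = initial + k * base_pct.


Formula: pH_final = pH_initial + k * base_pct
Substituting: pH_final = 2.7340 + 1.3470 * 1.1910
Result: 4.3383


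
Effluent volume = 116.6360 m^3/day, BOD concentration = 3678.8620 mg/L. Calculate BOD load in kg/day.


Formula: BOD_load = volume * conc / 1000
Substituting: BOD_load = 116.6360 * 3678.8620 / 1000
Result: 429.0877 kg/day


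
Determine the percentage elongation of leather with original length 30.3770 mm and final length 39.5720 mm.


Formula: Elongation = (Lf - L0) / L0 * 100
Substituting: Elongation = (39.5720 - 30.3770) / 30.3770 * 100
Result: 30.2696 %


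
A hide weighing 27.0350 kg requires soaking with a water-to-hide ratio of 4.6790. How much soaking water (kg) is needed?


Formula: Water = hide_weight * ratio
Substituting: Water = 27.0350 * 4.6790
Result: 126.4968 kg


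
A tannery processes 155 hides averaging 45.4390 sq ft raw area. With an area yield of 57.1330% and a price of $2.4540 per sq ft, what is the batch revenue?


Raw_total = N * avg_area = 155 * 45.4390 = 7043.0450 sq ft
Finished = Raw_total * yield / 100 = 7043.0450 * 57.1330 / 100 = 4023.9029 sq ft
Value = Finished * price = 4023.9029 * 2.4540 = 9874.6577 $


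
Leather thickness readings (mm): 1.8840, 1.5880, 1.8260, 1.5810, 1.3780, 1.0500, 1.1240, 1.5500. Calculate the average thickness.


Formula: Average = sum / n
Substituting: Average = 11.9810 / 8
Result: 1.4976 mm


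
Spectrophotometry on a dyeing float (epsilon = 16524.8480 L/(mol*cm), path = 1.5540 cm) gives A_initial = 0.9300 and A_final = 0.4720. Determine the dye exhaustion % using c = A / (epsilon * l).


c_initial = A_i / (epsilon * l) = 0.9300 / (16524.8480 * 1.5540) = 3.6215e-05 mol/L
c_final = A_f / (epsilon * l) = 0.4720 / (16524.8480 * 1.5540) = 1.8380e-05 mol/L
Exhaustion = (c_initial - c_final) / c_initial * 100 = (3.6215e-05 - 1.8380e-05) / 3.6215e-05 * 100 = 49.2473 %


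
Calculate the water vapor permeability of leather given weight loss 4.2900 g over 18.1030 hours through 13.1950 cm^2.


Formula: WVP = loss / (area * time)
Substituting: WVP = 4.2900 / (13.1950 * 18.1030)
Result: 0.0179596 g/(cm^2*hr)


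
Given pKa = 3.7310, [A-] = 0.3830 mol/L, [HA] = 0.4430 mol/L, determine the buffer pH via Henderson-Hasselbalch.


ratio = [A-] / [HA] = 0.3830 / 0.4430 = 0.8646
log10(ratio) = -0.063205
pH = pKa + log10(ratio) = 3.7310 - 0.063205 = 3.6678


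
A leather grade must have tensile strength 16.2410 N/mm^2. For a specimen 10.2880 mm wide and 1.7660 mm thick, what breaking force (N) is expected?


Formula: F = TS * w * t
Substituting: F = 16.2410 * 10.2880 * 1.7660
Result: 295.0764 N


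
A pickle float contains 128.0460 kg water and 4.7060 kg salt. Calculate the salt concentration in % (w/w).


Formula: Conc = salt / (water + salt) * 100
Substituting: Conc = 4.7060 / (128.0460 + 4.7060) * 100
Result: 3.5450 %


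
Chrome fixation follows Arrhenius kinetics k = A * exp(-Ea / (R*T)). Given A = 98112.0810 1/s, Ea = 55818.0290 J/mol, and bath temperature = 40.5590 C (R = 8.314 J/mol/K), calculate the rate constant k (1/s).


T_K = T_C + 273.15 = 40.5590 + 273.15 = 313.7090 K
exponent = -Ea / (R * T_K) = -55818.0290 / (8.314 * 313.7090) = -21.4012
k = A * exp(exponent) = 98112.0810 * exp(-21.4012) = 4.9810e-05 1/s


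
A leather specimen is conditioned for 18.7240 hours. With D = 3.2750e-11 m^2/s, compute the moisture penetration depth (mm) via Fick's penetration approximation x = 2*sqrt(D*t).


t = 18.7240 hr * 3600 = 67406.4000 s
D * t = 3.2750e-11 * 67406.4000 = 2.2076e-06
x = 2 * sqrt(D*t) = 2 * sqrt(2.2076e-06) = 0.00297157 m = 2.9716 mm


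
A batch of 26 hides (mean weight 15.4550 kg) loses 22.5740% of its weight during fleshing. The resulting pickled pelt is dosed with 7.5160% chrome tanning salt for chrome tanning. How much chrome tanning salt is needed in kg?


Total_raw = N * avg_wt = 26 * 15.4550 = 401.8300 kg
Substrate = Total_raw * (1 - loss/100) = 401.8300 * (1 - 22.5740/100) = 311.1209 kg
Chrome = Substrate * pct / 100 = 311.1209 * 7.5160 / 100 = 23.3838 kg


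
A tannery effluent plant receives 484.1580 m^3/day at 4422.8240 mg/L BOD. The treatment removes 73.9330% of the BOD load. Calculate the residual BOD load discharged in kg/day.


Load_in = volume * conc / 1000 = 484.1580 * 4422.8240 / 1000 = 2141.3456 kg/day
Removed = Load_in * eff / 100 = 2141.3456 * 73.9330 / 100 = 1583.1611 kg/day
Load_out = Load_in - Removed = 2141.3456 - 1583.1611 = 558.1846 kg/day


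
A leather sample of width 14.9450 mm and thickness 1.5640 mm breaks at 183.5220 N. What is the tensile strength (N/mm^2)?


Formula: TS = force / (width * thickness)
Substituting: TS = 183.5220 / (14.9450 * 1.5640)
Result: 7.8516 N/mm^2


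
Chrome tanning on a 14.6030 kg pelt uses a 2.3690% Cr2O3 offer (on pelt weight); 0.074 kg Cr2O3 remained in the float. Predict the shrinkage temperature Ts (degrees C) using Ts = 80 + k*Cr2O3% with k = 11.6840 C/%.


Offered = pelt * offer_pct / 100 = 14.6030 * 2.3690 / 100 = 0.3459 kg
Uptake = offered - residual = 0.3459 - 0.074 = 0.2719 kg
Cr2O3% on pelt = uptake / pelt * 100 = 0.2719 / 14.6030 * 100 = 1.8623 %
Ts = 80 + k * Cr2O3% = 80 + 11.6840 * 1.8623 = 101.7586 C


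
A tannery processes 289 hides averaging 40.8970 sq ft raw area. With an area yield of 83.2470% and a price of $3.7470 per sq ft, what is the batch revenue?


Raw_total = N * avg_area = 289 * 40.8970 = 11819.2330 sq ft
Finished = Raw_total * yield / 100 = 11819.2330 * 83.2470 / 100 = 9839.1569 sq ft
Value = Finished * price = 9839.1569 * 3.7470 = 36867.3209 $


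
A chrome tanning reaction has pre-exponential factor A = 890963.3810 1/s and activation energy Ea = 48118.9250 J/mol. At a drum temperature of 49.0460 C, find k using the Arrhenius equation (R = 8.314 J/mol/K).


T_K = T_C + 273.15 = 49.0460 + 273.15 = 322.1960 K
exponent = -Ea / (R * T_K) = -48118.9250 / (8.314 * 322.1960) = -17.9633
k = A * exp(exponent) = 890963.3810 * exp(-17.9633) = 0.0140768 1/s


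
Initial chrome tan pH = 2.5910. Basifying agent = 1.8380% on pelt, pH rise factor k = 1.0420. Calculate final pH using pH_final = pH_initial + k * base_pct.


Formula: pH_final = pH_initial + k * base_pct
Substituting: pH_final = 2.5910 + 1.0420 * 1.8380
Result: 4.5062


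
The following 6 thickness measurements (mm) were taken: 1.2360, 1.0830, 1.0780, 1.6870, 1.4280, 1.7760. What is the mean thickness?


Formula: Average = sum / n
Substituting: Average = 8.2880 / 6
Result: 1.3813 mm


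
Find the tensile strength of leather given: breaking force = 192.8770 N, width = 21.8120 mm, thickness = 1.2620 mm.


Formula: TS = force / (width * thickness)
Substituting: TS = 192.8770 / (21.8120 * 1.2620)
Result: 7.0069 N/mm^2


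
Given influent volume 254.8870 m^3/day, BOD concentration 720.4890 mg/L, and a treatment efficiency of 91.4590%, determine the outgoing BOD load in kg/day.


Load_in = volume * conc / 1000 = 254.8870 * 720.4890 / 1000 = 183.6433 kg/day
Removed = Load_in * eff / 100 = 183.6433 * 91.4590 / 100 = 167.9583 kg/day
Load_out = Load_in - Removed = 183.6433 - 167.9583 = 15.6850 kg/day


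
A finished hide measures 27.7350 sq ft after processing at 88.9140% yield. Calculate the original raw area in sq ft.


Formula: raw = finished * 100 / yield
Substituting: raw = 27.7350 * 100 / 88.9140
Result: 31.1931 sq ft


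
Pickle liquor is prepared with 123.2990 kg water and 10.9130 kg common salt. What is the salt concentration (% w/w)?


Formula: Conc = salt / (water + salt) * 100
Substituting: Conc = 10.9130 / (123.2990 + 10.9130) * 100
Result: 8.1312 %


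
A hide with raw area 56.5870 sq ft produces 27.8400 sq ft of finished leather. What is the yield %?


Formula: Yield = finished / raw * 100
Substituting: Yield = 27.8400 / 56.5870 * 100
Result: 49.1986 %


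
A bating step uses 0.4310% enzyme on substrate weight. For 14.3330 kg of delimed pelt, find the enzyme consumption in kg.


Formula: Enzyme = substrate * pct / 100
Substituting: Enzyme = 14.3330 * 0.4310 / 100
Result: 0.0617752 kg


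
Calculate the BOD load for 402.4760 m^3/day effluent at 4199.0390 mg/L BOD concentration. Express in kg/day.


Formula: BOD_load = volume * conc / 1000
Substituting: BOD_load = 402.4760 * 4199.0390 / 1000
Result: 1690.0124 kg/day


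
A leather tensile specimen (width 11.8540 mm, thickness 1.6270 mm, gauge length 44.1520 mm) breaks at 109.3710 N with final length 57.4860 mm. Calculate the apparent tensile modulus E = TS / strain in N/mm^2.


TS = F / (w * t) = 109.3710 / (11.8540 * 1.6270) = 5.6709 N/mm^2
strain = (Lf - L0) / L0 = (57.4860 - 44.1520) / 44.1520 = 0.3020
E = TS / strain = 5.6709 / 0.3020 = 18.7776 N/mm^2


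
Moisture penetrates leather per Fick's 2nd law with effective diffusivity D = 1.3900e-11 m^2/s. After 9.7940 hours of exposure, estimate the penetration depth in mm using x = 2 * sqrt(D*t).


t = 9.7940 hr * 3600 = 35258.4000 s
D * t = 1.3900e-11 * 35258.4000 = 4.9009e-07
x = 2 * sqrt(D*t) = 2 * sqrt(4.9009e-07) = 0.00140013 m = 1.4001 mm


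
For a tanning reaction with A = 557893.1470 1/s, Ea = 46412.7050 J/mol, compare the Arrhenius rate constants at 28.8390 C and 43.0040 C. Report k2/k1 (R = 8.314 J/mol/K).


T1 = 28.8390 + 273.15 = 301.9890 K; T2 = 43.0040 + 273.15 = 316.1540 K
k1 = A * exp(-Ea/(R*T1)) = 557893.1470 * exp(-46412.7050/(8.314*301.9890)) = 0.00522777 1/s
k2 = A * exp(-Ea/(R*T2)) = 557893.1470 * exp(-46412.7050/(8.314*316.1540)) = 0.0119678 1/s
k2/k1 = 0.0119678 / 0.00522777 = 2.2893


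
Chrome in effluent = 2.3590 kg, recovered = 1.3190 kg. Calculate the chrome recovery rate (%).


Formula: Recovery = recovered / input * 100
Substituting: Recovery = 1.3190 / 2.3590 * 100
Result: 55.9135 %


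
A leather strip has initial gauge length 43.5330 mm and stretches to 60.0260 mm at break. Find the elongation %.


Formula: Elongation = (Lf - L0) / L0 * 100
Substituting: Elongation = (60.0260 - 43.5330) / 43.5330 * 100
Result: 37.8862 %


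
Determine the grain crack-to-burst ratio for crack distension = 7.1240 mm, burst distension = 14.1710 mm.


Formula: Ratio = crack / burst
Substituting: Ratio = 7.1240 / 14.1710
Result: 0.5027


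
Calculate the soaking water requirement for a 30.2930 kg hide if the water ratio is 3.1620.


Formula: Water = hide_weight * ratio
Substituting: Water = 30.2930 * 3.1620
Result: 95.7865 kg


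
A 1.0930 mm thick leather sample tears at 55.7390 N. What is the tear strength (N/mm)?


Formula: Tear strength = force / thickness
Substituting: Tear strength = 55.7390 / 1.0930
Result: 50.9963 N/mm


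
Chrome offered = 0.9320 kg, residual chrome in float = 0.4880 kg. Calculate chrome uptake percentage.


Formula: Uptake = (offered - residual) / offered * 100
Substituting: Uptake = (0.9320 - 0.4880) / 0.9320 * 100
Result: 47.6395 %


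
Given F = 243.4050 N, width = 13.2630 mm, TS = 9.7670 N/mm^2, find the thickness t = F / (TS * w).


Formula: t = F / (TS * w)
Substituting: t = 243.4050 / (9.7670 * 13.2630)
Result: 1.8790 mm


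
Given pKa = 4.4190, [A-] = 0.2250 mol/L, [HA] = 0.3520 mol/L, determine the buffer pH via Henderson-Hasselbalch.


ratio = [A-] / [HA] = 0.2250 / 0.3520 = 0.6392
log10(ratio) = -0.1944
pH = pKa + log10(ratio) = 4.4190 - 0.1944 = 4.2246


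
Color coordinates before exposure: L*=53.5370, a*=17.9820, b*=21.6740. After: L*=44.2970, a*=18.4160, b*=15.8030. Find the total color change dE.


dL = -9.2400, da = 0.4340, db = -5.8710
dE = sqrt((-9.2400)^2 + 0.4340^2 + (-5.8710)^2) = 10.9560


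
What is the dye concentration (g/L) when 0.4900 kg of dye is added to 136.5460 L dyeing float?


Formula: Conc = dye_mass(kg) / volume(L) * 1000
Substituting: Conc = 0.4900 / 136.5460 * 1000
Result: 3.5885 g/L


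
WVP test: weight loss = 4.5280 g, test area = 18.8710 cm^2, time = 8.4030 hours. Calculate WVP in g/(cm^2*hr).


Formula: WVP = loss / (area * time)
Substituting: WVP = 4.5280 / (18.8710 * 8.4030)
Result: 0.0285547 g/(cm^2*hr)


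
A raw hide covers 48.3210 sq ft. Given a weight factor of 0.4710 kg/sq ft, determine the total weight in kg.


Formula: Weight = area * weight_per_sqft
Substituting: Weight = 48.3210 * 0.4710
Result: 22.7592 kg


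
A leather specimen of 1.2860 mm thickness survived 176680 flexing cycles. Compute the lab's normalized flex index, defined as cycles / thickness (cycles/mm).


Formula: Index = cycles / thickness
Substituting: Index = 176680 / 1.2860
Result: 137387.2473 cycles/mm


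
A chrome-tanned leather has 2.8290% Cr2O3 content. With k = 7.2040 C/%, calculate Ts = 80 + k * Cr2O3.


Formula: Ts = 80 + k * Cr2O3
Substituting: Ts = 80 + 7.2040 * 2.8290
Result: 100.3801 C


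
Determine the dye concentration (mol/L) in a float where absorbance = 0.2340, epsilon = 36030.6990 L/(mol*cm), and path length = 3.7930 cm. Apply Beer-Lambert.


Formula: c = A / (epsilon * l)
Substituting: c = 0.2340 / (36030.6990 * 3.7930)
Result: 1.7122e-06 mol/L


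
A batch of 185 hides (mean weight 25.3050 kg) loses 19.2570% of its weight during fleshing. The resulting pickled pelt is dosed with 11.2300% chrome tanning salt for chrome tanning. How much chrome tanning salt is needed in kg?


Total_raw = N * avg_wt = 185 * 25.3050 = 4681.4250 kg
Substrate = Total_raw * (1 - loss/100) = 4681.4250 * (1 - 19.2570/100) = 3779.9230 kg
Chrome = Substrate * pct / 100 = 3779.9230 * 11.2300 / 100 = 424.4854 kg


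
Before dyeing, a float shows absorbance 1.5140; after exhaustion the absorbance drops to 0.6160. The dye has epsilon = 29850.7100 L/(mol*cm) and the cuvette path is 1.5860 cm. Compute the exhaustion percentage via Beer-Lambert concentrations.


c_initial = A_i / (epsilon * l) = 1.5140 / (29850.7100 * 1.5860) = 3.1979e-05 mol/L
c_final = A_f / (epsilon * l) = 0.6160 / (29850.7100 * 1.5860) = 1.3011e-05 mol/L
Exhaustion = (c_initial - c_final) / c_initial * 100 = (3.1979e-05 - 1.3011e-05) / 3.1979e-05 * 100 = 59.3131 %


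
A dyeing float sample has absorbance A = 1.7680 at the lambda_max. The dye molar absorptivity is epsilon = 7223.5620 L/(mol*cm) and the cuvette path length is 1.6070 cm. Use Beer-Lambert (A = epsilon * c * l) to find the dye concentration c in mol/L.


Formula: c = A / (epsilon * l)
Substituting: c = 1.7680 / (7223.5620 * 1.6070)
Result: 1.5231e-04 mol/L


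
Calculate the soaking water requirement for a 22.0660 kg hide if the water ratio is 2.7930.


Formula: Water = hide_weight * ratio
Substituting: Water = 22.0660 * 2.7930
Result: 61.6303 kg


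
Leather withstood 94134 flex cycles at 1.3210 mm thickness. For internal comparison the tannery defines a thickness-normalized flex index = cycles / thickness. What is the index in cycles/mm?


Formula: Index = cycles / thickness
Substituting: Index = 94134 / 1.3210
Result: 71259.6518 cycles/mm


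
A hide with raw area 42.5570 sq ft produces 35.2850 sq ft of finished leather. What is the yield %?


Formula: Yield = finished / raw * 100
Substituting: Yield = 35.2850 / 42.5570 * 100
Result: 82.9123 %


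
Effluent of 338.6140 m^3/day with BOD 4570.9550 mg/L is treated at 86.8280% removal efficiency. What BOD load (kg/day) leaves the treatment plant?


Load_in = volume * conc / 1000 = 338.6140 * 4570.9550 / 1000 = 1547.7894 kg/day
Removed = Load_in * eff / 100 = 1547.7894 * 86.8280 / 100 = 1343.9145 kg/day
Load_out = Load_in - Removed = 1547.7894 - 1343.9145 = 203.8748 kg/day


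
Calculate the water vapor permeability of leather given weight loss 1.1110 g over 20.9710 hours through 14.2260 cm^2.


Formula: WVP = loss / (area * time)
Substituting: WVP = 1.1110 / (14.2260 * 20.9710)
Result: 0.00372402 g/(cm^2*hr)


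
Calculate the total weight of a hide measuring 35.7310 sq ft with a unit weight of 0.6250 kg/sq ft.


Formula: Weight = area * weight_per_sqft
Substituting: Weight = 35.7310 * 0.6250
Result: 22.3319 kg


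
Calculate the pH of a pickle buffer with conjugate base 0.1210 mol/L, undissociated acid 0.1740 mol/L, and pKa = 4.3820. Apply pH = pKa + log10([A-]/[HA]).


ratio = [A-] / [HA] = 0.1210 / 0.1740 = 0.6954
log10(ratio) = -0.1578
pH = pKa + log10(ratio) = 4.3820 - 0.1578 = 4.2242


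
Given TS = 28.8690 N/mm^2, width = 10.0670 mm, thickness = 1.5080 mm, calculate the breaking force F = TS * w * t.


Formula: F = TS * w * t
Substituting: F = 28.8690 * 10.0670 * 1.5080
Result: 438.2613 N


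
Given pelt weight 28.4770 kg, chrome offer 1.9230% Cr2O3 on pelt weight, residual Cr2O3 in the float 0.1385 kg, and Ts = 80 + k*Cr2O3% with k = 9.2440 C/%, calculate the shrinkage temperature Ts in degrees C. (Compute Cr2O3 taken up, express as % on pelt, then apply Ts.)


Offered = pelt * offer_pct / 100 = 28.4770 * 1.9230 / 100 = 0.5476 kg
Uptake = offered - residual = 0.5476 - 0.1385 = 0.4091 kg
Cr2O3% on pelt = uptake / pelt * 100 = 0.4091 / 28.4770 * 100 = 1.4366 %
Ts = 80 + k * Cr2O3% = 80 + 9.2440 * 1.4366 = 93.2803 C


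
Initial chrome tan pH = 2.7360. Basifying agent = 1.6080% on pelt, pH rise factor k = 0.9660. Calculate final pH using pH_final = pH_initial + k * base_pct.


Formula: pH_final = pH_initial + k * base_pct
Substituting: pH_final = 2.7360 + 0.9660 * 1.6080
Result: 4.2893


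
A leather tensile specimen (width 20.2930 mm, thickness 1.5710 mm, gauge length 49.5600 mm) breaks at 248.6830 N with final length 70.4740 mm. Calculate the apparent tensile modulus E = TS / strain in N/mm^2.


TS = F / (w * t) = 248.6830 / (20.2930 * 1.5710) = 7.8005 N/mm^2
strain = (Lf - L0) / L0 = (70.4740 - 49.5600) / 49.5600 = 0.4220
E = TS / strain = 7.8005 / 0.4220 = 18.4849 N/mm^2


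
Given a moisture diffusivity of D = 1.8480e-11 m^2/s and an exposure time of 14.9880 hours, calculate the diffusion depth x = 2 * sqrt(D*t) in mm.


t = 14.9880 hr * 3600 = 53956.8000 s
D * t = 1.8480e-11 * 53956.8000 = 9.9712e-07
x = 2 * sqrt(D*t) = 2 * sqrt(9.9712e-07) = 0.00199712 m = 1.9971 mm


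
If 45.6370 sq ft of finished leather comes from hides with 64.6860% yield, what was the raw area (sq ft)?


Formula: raw = finished * 100 / yield
Substituting: raw = 45.6370 * 100 / 64.6860
Result: 70.5516 sq ft


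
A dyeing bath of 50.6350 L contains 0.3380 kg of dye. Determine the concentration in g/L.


Formula: Conc = dye_mass(kg) / volume(L) * 1000
Substituting: Conc = 0.3380 / 50.6350 * 1000
Result: 6.6752 g/L


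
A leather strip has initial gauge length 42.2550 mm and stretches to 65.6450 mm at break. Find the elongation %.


Formula: Elongation = (Lf - L0) / L0 * 100
Substituting: Elongation = (65.6450 - 42.2550) / 42.2550 * 100
Result: 55.3544 %


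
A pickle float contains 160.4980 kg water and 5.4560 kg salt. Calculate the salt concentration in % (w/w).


Formula: Conc = salt / (water + salt) * 100
Substituting: Conc = 5.4560 / (160.4980 + 5.4560) * 100
Result: 3.2877 %


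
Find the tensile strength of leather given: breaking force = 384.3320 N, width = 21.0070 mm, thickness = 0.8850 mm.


Formula: TS = force / (width * thickness)
Substituting: TS = 384.3320 / (21.0070 * 0.8850)
Result: 20.6728 N/mm^2


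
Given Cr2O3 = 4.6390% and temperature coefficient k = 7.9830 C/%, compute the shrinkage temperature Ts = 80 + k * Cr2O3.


Formula: Ts = 80 + k * Cr2O3
Substituting: Ts = 80 + 7.9830 * 4.6390
Result: 117.0331 C


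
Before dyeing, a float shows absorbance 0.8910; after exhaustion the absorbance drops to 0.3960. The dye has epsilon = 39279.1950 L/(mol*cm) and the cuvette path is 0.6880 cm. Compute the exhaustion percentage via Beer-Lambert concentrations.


c_initial = A_i / (epsilon * l) = 0.8910 / (39279.1950 * 0.6880) = 3.2971e-05 mol/L
c_final = A_f / (epsilon * l) = 0.3960 / (39279.1950 * 0.6880) = 1.4654e-05 mol/L
Exhaustion = (c_initial - c_final) / c_initial * 100 = (3.2971e-05 - 1.4654e-05) / 3.2971e-05 * 100 = 55.5556 %


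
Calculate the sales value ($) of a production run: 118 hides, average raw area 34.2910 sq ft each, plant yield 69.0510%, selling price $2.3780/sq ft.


Raw_total = N * avg_area = 118 * 34.2910 = 4046.3380 sq ft
Finished = Raw_total * yield / 100 = 4046.3380 * 69.0510 / 100 = 2794.0369 sq ft
Value = Finished * price = 2794.0369 * 2.3780 = 6644.2196 $


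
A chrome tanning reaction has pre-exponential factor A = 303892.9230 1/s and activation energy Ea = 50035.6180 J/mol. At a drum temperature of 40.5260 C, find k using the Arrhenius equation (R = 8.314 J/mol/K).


T_K = T_C + 273.15 = 40.5260 + 273.15 = 313.6760 K
exponent = -Ea / (R * T_K) = -50035.6180 / (8.314 * 313.6760) = -19.1862
k = A * exp(exponent) = 303892.9230 * exp(-19.1862) = 0.00141345 1/s


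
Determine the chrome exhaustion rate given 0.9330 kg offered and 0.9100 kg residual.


Formula: Uptake = (offered - residual) / offered * 100
Substituting: Uptake = (0.9330 - 0.9100) / 0.9330 * 100
Result: 2.4652 %


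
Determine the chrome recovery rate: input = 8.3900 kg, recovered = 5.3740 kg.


Formula: Recovery = recovered / input * 100
Substituting: Recovery = 5.3740 / 8.3900 * 100
Result: 64.0524 %


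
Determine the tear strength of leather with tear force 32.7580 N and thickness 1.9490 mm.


Formula: Tear strength = force / thickness
Substituting: Tear strength = 32.7580 / 1.9490
Result: 16.8076 N/mm


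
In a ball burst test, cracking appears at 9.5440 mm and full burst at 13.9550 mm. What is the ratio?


Formula: Ratio = crack / burst
Substituting: Ratio = 9.5440 / 13.9550
Result: 0.6839


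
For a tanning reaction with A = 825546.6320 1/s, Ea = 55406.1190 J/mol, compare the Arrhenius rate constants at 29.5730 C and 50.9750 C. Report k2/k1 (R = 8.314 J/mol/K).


T1 = 29.5730 + 273.15 = 302.7230 K; T2 = 50.9750 + 273.15 = 324.1250 K
k1 = A * exp(-Ea/(R*T1)) = 825546.6320 * exp(-55406.1190/(8.314*302.7230)) = 2.2704e-04 1/s
k2 = A * exp(-Ea/(R*T2)) = 825546.6320 * exp(-55406.1190/(8.314*324.1250)) = 9.7140e-04 1/s
k2/k1 = 9.7140e-04 / 2.2704e-04 = 4.2785


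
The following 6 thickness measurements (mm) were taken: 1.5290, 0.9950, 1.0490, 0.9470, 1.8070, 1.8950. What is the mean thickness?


Formula: Average = sum / n
Substituting: Average = 8.2220 / 6
Result: 1.3703 mm


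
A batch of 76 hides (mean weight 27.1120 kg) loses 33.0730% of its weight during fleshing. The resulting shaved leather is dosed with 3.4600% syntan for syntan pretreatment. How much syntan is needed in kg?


Total_raw = N * avg_wt = 76 * 27.1120 = 2060.5120 kg
Substrate = Total_raw * (1 - loss/100) = 2060.5120 * (1 - 33.0730/100) = 1379.0389 kg
Syntan = Substrate * pct / 100 = 1379.0389 * 3.4600 / 100 = 47.7147 kg


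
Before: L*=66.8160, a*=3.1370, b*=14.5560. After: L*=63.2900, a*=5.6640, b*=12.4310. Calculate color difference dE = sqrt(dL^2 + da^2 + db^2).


dL = -3.5260, da = 2.5270, db = -2.1250
dE = sqrt((-3.5260)^2 + 2.5270^2 + (-2.1250)^2) = 4.8305


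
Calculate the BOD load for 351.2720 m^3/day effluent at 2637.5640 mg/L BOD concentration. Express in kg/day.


Formula: BOD_load = volume * conc / 1000
Substituting: BOD_load = 351.2720 * 2637.5640 / 1000
Result: 926.5024 kg/day


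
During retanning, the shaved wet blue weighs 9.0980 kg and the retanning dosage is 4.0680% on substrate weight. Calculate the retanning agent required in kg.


Formula: Retan = substrate * pct / 100
Substituting: Retan = 9.0980 * 4.0680 / 100
Result: 0.3701 kg


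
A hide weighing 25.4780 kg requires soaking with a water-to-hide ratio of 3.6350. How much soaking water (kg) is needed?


Formula: Water = hide_weight * ratio
Substituting: Water = 25.4780 * 3.6350
Result: 92.6125 kg


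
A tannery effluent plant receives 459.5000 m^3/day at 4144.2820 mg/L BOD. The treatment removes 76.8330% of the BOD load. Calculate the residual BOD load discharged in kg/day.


Load_in = volume * conc / 1000 = 459.5000 * 4144.2820 / 1000 = 1904.2976 kg/day
Removed = Load_in * eff / 100 = 1904.2976 * 76.8330 / 100 = 1463.1290 kg/day
Load_out = Load_in - Removed = 1904.2976 - 1463.1290 = 441.1686 kg/day


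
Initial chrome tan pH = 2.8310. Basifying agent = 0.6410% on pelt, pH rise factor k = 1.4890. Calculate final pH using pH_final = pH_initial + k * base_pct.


Formula: pH_final = pH_initial + k * base_pct
Substituting: pH_final = 2.8310 + 1.4890 * 0.6410
Result: 3.7854


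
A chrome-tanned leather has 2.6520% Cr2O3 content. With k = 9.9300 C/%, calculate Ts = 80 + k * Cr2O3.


Formula: Ts = 80 + k * Cr2O3
Substituting: Ts = 80 + 9.9300 * 2.6520
Result: 106.3344 C


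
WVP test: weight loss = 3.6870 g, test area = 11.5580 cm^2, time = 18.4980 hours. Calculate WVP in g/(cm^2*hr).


Formula: WVP = loss / (area * time)
Substituting: WVP = 3.6870 / (11.5580 * 18.4980)
Result: 0.0172451 g/(cm^2*hr)


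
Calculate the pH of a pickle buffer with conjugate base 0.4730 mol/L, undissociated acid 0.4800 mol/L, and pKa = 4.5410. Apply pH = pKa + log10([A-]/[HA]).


ratio = [A-] / [HA] = 0.4730 / 0.4800 = 0.9854
log10(ratio) = -0.0063801
pH = pKa + log10(ratio) = 4.5410 - 0.0063801 = 4.5346


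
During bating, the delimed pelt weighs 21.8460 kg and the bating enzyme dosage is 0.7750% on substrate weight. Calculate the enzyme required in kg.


Formula: Enzyme = substrate * pct / 100
Substituting: Enzyme = 21.8460 * 0.7750 / 100
Result: 0.1693 kg


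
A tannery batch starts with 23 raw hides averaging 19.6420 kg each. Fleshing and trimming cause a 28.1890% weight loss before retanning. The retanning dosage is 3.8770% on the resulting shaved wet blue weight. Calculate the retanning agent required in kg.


Total_raw = N * avg_wt = 23 * 19.6420 = 451.7660 kg
Substrate = Total_raw * (1 - loss/100) = 451.7660 * (1 - 28.1890/100) = 324.4177 kg
Retan = Substrate * pct / 100 = 324.4177 * 3.8770 / 100 = 12.5777 kg


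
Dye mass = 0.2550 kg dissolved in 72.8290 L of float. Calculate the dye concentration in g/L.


Formula: Conc = dye_mass(kg) / volume(L) * 1000
Substituting: Conc = 0.2550 / 72.8290 * 1000
Result: 3.5014 g/L


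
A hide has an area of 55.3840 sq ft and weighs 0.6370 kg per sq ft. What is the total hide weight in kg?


Formula: Weight = area * weight_per_sqft
Substituting: Weight = 55.3840 * 0.6370
Result: 35.2796 kg


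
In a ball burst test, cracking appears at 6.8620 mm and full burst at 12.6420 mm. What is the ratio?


Formula: Ratio = crack / burst
Substituting: Ratio = 6.8620 / 12.6420
Result: 0.5428


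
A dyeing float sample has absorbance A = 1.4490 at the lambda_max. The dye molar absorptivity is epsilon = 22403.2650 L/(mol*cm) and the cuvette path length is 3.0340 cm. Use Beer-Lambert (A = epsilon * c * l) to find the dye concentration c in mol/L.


Formula: c = A / (epsilon * l)
Substituting: c = 1.4490 / (22403.2650 * 3.0340)
Result: 2.1318e-05 mol/L


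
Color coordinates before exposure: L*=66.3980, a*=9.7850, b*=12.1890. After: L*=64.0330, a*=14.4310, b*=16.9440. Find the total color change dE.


dL = -2.3650, da = 4.6460, db = 4.7550
dE = sqrt((-2.3650)^2 + 4.6460^2 + 4.7550^2) = 7.0561


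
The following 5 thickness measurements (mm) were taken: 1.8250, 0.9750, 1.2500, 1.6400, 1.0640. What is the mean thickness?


Formula: Average = sum / n
Substituting: Average = 6.7540 / 5
Result: 1.3508 mm


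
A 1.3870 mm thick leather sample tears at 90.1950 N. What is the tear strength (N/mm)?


Formula: Tear strength = force / thickness
Substituting: Tear strength = 90.1950 / 1.3870
Result: 65.0288 N/mm


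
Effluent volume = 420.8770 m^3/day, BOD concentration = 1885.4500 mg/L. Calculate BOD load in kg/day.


Formula: BOD_load = volume * conc / 1000
Substituting: BOD_load = 420.8770 * 1885.4500 / 1000
Result: 793.5425 kg/day


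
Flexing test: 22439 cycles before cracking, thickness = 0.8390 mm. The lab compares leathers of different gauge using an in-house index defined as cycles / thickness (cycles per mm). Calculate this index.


Formula: Index = cycles / thickness
Substituting: Index = 22439 / 0.8390
Result: 26744.9344 cycles/mm


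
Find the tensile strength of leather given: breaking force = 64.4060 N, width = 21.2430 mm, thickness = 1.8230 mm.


Formula: TS = force / (width * thickness)
Substituting: TS = 64.4060 / (21.2430 * 1.8230)
Result: 1.6631 N/mm^2


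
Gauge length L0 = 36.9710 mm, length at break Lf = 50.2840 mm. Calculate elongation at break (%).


Formula: Elongation = (Lf - L0) / L0 * 100
Substituting: Elongation = (50.2840 - 36.9710) / 36.9710 * 100
Result: 36.0093 %


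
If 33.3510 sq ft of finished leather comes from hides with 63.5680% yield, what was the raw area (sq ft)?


Formula: raw = finished * 100 / yield
Substituting: raw = 33.3510 * 100 / 63.5680
Result: 52.4651 sq ft


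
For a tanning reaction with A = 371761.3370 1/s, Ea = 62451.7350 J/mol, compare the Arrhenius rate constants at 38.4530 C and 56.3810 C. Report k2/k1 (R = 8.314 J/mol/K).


T1 = 38.4530 + 273.15 = 311.6030 K; T2 = 56.3810 + 273.15 = 329.5310 K
k1 = A * exp(-Ea/(R*T1)) = 371761.3370 * exp(-62451.7350/(8.314*311.6030)) = 1.2618e-05 1/s
k2 = A * exp(-Ea/(R*T2)) = 371761.3370 * exp(-62451.7350/(8.314*329.5310)) = 4.6833e-05 1/s
k2/k1 = 4.6833e-05 / 1.2618e-05 = 3.7117


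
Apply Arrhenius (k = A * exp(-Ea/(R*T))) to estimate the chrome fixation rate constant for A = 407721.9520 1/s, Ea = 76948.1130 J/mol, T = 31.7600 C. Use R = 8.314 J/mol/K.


T_K = T_C + 273.15 = 31.7600 + 273.15 = 304.9100 K
exponent = -Ea / (R * T_K) = -76948.1130 / (8.314 * 304.9100) = -30.3540
k = A * exp(exponent) = 407721.9520 * exp(-30.3540) = 2.6778e-08 1/s


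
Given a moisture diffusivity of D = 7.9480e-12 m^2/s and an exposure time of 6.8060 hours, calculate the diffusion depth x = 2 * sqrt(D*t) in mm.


t = 6.8060 hr * 3600 = 24501.6000 s
D * t = 7.9480e-12 * 24501.6000 = 1.9474e-07
x = 2 * sqrt(D*t) = 2 * sqrt(1.9474e-07) = 8.8258e-04 m = 0.8826 mm


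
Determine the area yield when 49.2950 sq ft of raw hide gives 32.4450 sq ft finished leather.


Formula: Yield = finished / raw * 100
Substituting: Yield = 32.4450 / 49.2950 * 100
Result: 65.8180 %


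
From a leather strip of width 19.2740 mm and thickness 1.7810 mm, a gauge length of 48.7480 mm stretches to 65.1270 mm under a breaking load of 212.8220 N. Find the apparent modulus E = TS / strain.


TS = F / (w * t) = 212.8220 / (19.2740 * 1.7810) = 6.1998 N/mm^2
strain = (Lf - L0) / L0 = (65.1270 - 48.7480) / 48.7480 = 0.3360
E = TS / strain = 6.1998 / 0.3360 = 18.4523 N/mm^2


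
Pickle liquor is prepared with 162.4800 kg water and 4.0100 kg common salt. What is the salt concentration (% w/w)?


Formula: Conc = salt / (water + salt) * 100
Substituting: Conc = 4.0100 / (162.4800 + 4.0100) * 100
Result: 2.4086 %


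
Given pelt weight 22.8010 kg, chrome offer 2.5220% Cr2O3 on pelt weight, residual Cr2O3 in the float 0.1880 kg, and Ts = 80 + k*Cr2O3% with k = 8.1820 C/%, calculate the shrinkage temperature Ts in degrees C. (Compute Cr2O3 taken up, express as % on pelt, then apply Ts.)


Offered = pelt * offer_pct / 100 = 22.8010 * 2.5220 / 100 = 0.5750 kg
Uptake = offered - residual = 0.5750 - 0.1880 = 0.3870 kg
Cr2O3% on pelt = uptake / pelt * 100 = 0.3870 / 22.8010 * 100 = 1.6975 %
Ts = 80 + k * Cr2O3% = 80 + 8.1820 * 1.6975 = 93.8887 C


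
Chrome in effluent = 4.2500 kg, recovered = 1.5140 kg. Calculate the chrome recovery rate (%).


Formula: Recovery = recovered / input * 100
Substituting: Recovery = 1.5140 / 4.2500 * 100
Result: 35.6235 %


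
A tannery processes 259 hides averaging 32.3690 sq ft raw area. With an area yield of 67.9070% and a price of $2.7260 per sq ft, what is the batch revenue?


Raw_total = N * avg_area = 259 * 32.3690 = 8383.5710 sq ft
Finished = Raw_total * yield / 100 = 8383.5710 * 67.9070 / 100 = 5693.0316 sq ft
Value = Finished * price = 5693.0316 * 2.7260 = 15519.2040 $
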